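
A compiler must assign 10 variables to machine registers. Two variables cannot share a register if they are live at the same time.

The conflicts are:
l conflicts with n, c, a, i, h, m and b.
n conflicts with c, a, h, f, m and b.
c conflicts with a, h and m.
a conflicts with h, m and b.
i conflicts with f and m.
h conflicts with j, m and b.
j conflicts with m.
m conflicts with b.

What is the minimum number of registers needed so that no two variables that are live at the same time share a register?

l, n, c, a, h, m pairwise conflict, so at least 6 registers are needed.
6 registers suffice: l=3, n=2, c=6, a=5, i=2, h=4, f=1, j=2, m=1, b=6. No two conflicting variables share a register.

6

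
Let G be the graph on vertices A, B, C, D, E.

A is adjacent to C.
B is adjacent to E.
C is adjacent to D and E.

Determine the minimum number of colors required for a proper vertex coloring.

2

B and E are adjacent, so at least 2 colors are needed.
2 colors suffice: color 1 → {B, C}; color 2 → {A, D, E}. No two adjacent vertices share a color.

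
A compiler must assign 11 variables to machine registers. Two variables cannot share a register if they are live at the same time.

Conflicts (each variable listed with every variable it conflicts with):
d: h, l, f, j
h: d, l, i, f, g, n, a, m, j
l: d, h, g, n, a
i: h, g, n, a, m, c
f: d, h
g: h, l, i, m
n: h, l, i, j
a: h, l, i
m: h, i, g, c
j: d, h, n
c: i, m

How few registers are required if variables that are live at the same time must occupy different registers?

4

h, i, g, m are mutually in conflict, so at least 4 registers are needed.
Using 4 registers: d=3, h=1, l=2, i=2, f=2, g=3, n=3, a=3, m=4, j=2, c=1. Every pair that conflicts lands in different registers.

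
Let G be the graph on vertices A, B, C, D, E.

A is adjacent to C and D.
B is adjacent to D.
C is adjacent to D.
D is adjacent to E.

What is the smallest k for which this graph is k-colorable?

3

A, C, D are pairwise adjacent, so at least 3 colors are needed.
3 colors suffice: color 1 → {D}; color 2 → {B, C, E}; color 3 → {A}. Each edge has distinct colors on its endpoints.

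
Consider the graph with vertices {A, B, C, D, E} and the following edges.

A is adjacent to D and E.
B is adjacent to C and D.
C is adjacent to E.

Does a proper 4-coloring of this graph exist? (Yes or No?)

Yes

The chromatic number is 3. The cycle C-E-A-D-B-C has odd length 5, so it cannot be 2-colored; at least 3 colors are needed.
3 colors suffice: color red → {A, C}; color blue → {D, E}; color green → {B}.
Since 4 ≥ 3, a proper 4-coloring certainly exists.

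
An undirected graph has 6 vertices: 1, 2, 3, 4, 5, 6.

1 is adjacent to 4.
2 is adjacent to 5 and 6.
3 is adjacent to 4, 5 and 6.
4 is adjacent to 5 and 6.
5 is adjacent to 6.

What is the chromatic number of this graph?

3, 4, 5, 6 form a clique, so at least 4 colors are needed.
One proper 4-coloring: 1=b, 2=a, 3=d, 4=a, 5=c, 6=b. Every edge joins two different colors.

4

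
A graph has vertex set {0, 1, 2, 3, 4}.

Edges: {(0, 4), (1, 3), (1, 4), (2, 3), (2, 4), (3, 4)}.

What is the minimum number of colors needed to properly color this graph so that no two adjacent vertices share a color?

1, 3, 4 are mutually adjacent, so at least 3 colors are needed.
A valid assignment using 3 colors: 0=b, 1=c, 2=c, 3=b, 4=a. No two adjacent vertices share a color.

3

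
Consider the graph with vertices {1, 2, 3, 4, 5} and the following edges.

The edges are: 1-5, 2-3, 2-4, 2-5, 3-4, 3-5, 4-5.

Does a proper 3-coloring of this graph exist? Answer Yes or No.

2, 3, 4, 5 are pairwise adjacent (a clique of size 4), so at least 4 colors are needed.
So 3 colors are not enough.

No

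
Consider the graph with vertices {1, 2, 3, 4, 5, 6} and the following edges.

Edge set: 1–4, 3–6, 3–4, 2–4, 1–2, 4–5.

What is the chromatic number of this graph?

1, 2, 4 are pairwise adjacent, so at least 3 colors are needed.
3 colors suffice: color red → {4, 6}; color blue → {2, 3, 5}; color green → {1}. No two adjacent vertices share a color.

3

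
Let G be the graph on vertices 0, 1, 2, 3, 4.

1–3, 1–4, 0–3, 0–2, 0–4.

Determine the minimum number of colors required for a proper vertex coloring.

2

0 and 2 are adjacent, so at least 2 colors are needed.
2 colors suffice: color a → {0, 1}; color b → {2, 3, 4}. Every edge joins two different colors.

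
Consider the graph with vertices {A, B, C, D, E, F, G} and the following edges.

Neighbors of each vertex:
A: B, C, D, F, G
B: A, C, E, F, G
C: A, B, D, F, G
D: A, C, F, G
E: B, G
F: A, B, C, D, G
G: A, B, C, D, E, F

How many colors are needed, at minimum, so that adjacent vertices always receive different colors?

5

A, C, D, F, G are mutually adjacent (a clique of size 5), so at least 5 colors are needed.
5 colors suffice: A=5, B=4, C=3, D=4, E=2, F=2, G=1. Every edge joins two different colors.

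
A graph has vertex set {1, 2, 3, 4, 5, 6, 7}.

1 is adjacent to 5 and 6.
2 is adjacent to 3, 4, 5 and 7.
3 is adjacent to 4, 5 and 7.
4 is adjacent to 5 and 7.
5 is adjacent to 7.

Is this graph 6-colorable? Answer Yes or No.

The chromatic number is 5. 2, 3, 4, 5, 7 form a clique, so at least 5 colors are needed.
5 colors suffice: 1=b, 2=b, 3=d, 4=c, 5=a, 6=a, 7=e.
Since 6 ≥ 5, a proper 6-coloring certainly exists.

Yes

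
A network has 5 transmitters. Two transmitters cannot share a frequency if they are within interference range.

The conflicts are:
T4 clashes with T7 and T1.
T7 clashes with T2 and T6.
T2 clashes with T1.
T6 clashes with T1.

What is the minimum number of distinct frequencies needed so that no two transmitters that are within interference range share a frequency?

2

T6 and T1 conflict, so at least 2 frequencies are needed.
A valid assignment using 2 frequencies: T4=2, T7=1, T2=2, T6=2, T1=1. Every pair that conflicts lands in different frequencies.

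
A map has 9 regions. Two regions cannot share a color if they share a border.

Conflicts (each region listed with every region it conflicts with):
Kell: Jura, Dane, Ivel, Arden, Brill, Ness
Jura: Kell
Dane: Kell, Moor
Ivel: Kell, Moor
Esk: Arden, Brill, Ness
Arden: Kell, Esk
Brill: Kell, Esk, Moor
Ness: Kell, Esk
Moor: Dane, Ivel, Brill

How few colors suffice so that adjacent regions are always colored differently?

Kell and Dane conflict, so at least 2 colors are needed.
One proper 2-coloring: Kell=1, Jura=2, Dane=2, Ivel=2, Esk=1, Arden=2, Brill=2, Ness=2, Moor=1. Every pair that conflicts lands in different colors.

2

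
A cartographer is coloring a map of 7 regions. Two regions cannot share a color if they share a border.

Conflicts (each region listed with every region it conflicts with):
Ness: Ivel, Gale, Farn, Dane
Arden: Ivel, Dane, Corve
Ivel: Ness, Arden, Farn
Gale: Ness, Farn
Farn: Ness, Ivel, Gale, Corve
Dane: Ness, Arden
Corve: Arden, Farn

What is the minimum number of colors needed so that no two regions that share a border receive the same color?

3

Ness, Ivel, Farn pairwise conflict, so at least 3 colors are needed.
3 colors suffice: Ness=2, Arden=1, Ivel=3, Gale=3, Farn=1, Dane=3, Corve=2. Each listed conflict is separated.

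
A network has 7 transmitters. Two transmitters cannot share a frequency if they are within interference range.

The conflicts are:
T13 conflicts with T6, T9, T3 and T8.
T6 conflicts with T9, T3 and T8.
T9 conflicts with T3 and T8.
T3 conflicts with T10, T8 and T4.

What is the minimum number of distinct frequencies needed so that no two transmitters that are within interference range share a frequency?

5

T13, T6, T9, T3, T8 pairwise conflict, so at least 5 frequencies are needed.
5 frequencies suffice: frequency 1 → {T3}; frequency 2 → {T6, T10, T4}; frequency 3 → {T9}; frequency 4 → {T8}; frequency 5 → {T13}. Every pair that conflicts lands in different frequencies.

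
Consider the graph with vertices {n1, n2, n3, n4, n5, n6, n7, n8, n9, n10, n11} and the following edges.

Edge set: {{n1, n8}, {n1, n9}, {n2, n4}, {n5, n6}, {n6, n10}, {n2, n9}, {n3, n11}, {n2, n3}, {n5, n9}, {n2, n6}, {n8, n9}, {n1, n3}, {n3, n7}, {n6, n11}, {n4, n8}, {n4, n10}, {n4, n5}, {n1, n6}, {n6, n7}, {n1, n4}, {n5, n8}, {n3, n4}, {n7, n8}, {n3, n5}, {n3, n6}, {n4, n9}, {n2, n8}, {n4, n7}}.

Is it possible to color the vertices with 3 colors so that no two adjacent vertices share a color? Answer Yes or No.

n4, n5, n8, n9 form a clique, so at least 4 colors are needed.
So 3 colors are not enough.

No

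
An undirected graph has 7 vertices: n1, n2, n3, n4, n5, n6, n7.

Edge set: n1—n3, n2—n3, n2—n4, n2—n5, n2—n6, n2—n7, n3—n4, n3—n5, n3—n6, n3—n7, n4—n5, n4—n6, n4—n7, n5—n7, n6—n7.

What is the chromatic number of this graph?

n2, n3, n4, n5, n7 form a clique, so at least 5 colors are needed.
5 colors suffice: color red → {n3}; color blue → {n1, n7}; color green → {n2}; color yellow → {n4}; color purple → {n5, n6}. Each edge has distinct colors on its endpoints.

5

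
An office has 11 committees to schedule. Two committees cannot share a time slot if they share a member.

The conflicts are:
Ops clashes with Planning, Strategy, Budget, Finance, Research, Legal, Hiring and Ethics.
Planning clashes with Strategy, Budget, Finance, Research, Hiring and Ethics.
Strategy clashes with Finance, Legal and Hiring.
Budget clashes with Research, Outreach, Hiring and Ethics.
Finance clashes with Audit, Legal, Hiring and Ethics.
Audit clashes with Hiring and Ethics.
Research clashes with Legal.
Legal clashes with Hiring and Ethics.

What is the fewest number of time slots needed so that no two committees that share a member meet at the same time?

5

Ops, Planning, Strategy, Finance, Hiring all conflict with each other, so at least 5 time slots are needed.
5 time slots suffice: time slot 1 → {Ops, Audit, Outreach}; time slot 2 → {Planning, Legal}; time slot 3 → {Research, Hiring, Ethics}; time slot 4 → {Budget, Finance}; time slot 5 → {Strategy}. No two conflicting committees share a time slot.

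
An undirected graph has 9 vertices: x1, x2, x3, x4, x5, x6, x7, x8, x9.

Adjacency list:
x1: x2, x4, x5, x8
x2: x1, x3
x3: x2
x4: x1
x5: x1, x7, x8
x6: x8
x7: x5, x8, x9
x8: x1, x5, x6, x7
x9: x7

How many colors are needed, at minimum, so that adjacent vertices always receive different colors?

3

x5, x7, x8 form a triangle, so at least 3 colors are needed.
3 colors suffice: color 1 → {x2, x4, x8, x9}; color 2 → {x1, x3, x6, x7}; color 3 → {x5}. Every edge joins two different colors.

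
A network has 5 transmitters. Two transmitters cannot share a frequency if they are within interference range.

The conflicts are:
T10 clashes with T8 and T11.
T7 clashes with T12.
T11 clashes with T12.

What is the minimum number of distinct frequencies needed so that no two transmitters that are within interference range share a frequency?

T10 and T8 conflict, so at least 2 frequencies are needed.
2 frequencies suffice: frequency 1 → {T10, T12}; frequency 2 → {T7, T8, T11}. No two conflicting transmitters share a frequency.

2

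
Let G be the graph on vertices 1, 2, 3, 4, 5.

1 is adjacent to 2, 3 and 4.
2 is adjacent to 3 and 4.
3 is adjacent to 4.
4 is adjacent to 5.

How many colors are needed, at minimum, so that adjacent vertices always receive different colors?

4

1, 2, 3, 4 are mutually adjacent (a clique of size 4), so at least 4 colors are needed.
A valid assignment using 4 colors: 1=b, 2=d, 3=c, 4=a, 5=b. Each edge has distinct colors on its endpoints.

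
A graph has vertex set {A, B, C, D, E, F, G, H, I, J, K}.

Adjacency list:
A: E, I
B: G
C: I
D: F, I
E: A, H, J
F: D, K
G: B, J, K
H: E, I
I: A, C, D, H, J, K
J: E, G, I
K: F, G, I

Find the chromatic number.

G and J are adjacent, so at least 2 colors are needed.
2 colors suffice: color 1 → {E, F, G, I}; color 2 → {A, B, C, D, H, J, K}. No two adjacent vertices share a color.

2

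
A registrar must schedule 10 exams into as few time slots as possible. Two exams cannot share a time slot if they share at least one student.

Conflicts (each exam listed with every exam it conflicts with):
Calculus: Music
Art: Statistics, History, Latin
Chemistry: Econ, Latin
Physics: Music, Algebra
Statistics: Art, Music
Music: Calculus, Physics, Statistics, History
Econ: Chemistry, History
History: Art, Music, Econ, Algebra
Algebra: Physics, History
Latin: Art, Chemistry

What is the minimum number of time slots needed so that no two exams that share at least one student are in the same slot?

3

The cycle Latin-Art-History-Econ-Chemistry-Latin has odd length 5, so it cannot be 2-colored; at least 3 time slots are needed.
3 time slots suffice: time slot 1 → {Art, Chemistry, Music, Algebra}; time slot 2 → {Calculus, Physics, Statistics, History, Latin}; time slot 3 → {Econ}. No two conflicting exams share a time slot.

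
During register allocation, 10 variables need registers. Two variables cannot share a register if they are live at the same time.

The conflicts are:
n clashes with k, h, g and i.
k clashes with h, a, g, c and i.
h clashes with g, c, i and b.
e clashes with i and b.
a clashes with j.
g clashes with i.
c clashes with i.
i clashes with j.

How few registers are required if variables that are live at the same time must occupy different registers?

5

n, k, h, g, i pairwise conflict, so at least 5 registers are needed.
A valid assignment using 5 registers: n=4, k=2, h=3, e=2, a=1, g=5, c=4, i=1, b=1, j=2. No two conflicting variables share a register.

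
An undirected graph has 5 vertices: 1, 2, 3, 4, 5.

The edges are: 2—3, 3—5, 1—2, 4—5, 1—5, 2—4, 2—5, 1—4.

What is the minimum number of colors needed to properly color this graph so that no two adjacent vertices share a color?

1, 2, 4, 5 form a clique, so at least 4 colors are needed.
A valid assignment using 4 colors: 1=green, 2=blue, 3=green, 4=yellow, 5=red. No two adjacent vertices share a color.

4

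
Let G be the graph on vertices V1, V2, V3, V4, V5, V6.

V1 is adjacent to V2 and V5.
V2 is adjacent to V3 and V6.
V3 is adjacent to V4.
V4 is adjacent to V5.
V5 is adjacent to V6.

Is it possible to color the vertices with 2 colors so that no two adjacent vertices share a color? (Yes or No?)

No

The cycle V5-V4-V3-V2-V1-V5 has odd length 5, so it cannot be 2-colored; at least 3 colors are needed.
So 2 colors are not enough.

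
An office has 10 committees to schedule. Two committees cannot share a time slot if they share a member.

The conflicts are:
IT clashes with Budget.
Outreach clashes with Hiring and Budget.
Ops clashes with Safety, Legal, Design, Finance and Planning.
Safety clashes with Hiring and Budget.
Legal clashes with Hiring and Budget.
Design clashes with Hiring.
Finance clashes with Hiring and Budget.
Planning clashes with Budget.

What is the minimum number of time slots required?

2

IT and Budget conflict, so at least 2 time slots are needed.
A valid assignment using 2 time slots: IT=2, Outreach=2, Ops=1, Safety=2, Legal=2, Design=2, Finance=2, Hiring=1, Planning=2, Budget=1. No two conflicting committees share a time slot.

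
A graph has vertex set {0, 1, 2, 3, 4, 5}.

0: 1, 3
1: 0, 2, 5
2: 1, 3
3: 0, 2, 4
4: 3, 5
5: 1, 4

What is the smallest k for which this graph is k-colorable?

3

The cycle 3-0-1-5-4-3 has odd length 5, so it cannot be 2-colored; at least 3 colors are needed.
One proper 3-coloring: 0=b, 1=a, 2=b, 3=a, 4=b, 5=c. Every edge joins two different colors.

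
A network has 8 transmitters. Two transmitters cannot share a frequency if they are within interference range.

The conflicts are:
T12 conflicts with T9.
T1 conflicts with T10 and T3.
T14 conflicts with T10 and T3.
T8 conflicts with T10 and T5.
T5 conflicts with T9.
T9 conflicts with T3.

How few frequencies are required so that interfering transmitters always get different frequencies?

2

T8 and T5 conflict, so at least 2 frequencies are needed.
2 frequencies suffice: frequency 1 → {T1, T14, T8, T9}; frequency 2 → {T12, T10, T5, T3}. No two conflicting transmitters share a frequency.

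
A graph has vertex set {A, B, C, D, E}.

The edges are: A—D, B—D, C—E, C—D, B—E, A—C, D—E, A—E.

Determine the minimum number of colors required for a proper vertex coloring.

A, C, D, E form a clique, so at least 4 colors are needed.
4 colors suffice: color red → {E}; color blue → {D}; color green → {A, B}; color yellow → {C}. No two adjacent vertices share a color.

4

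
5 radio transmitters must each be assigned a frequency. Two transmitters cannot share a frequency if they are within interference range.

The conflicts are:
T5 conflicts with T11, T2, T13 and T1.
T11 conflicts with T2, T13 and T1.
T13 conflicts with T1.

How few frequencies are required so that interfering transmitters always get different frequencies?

4

T5, T11, T13, T1 pairwise conflict, so at least 4 frequencies are needed.
4 frequencies suffice: frequency 1 → {T11}; frequency 2 → {T5}; frequency 3 → {T2, T13}; frequency 4 → {T1}. No two conflicting transmitters share a frequency.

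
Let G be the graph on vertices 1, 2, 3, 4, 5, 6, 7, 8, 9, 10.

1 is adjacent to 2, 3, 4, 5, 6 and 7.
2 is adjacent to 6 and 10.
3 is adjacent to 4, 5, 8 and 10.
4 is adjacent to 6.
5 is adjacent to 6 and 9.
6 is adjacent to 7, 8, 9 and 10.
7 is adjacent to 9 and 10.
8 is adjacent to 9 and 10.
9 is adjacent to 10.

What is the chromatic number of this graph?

4

6, 7, 9, 10 form a clique, so at least 4 colors are needed.
4 colors suffice: 1=b, 2=c, 3=a, 4=c, 5=d, 6=a, 7=d, 8=d, 9=c, 10=b. Each edge has distinct colors on its endpoints.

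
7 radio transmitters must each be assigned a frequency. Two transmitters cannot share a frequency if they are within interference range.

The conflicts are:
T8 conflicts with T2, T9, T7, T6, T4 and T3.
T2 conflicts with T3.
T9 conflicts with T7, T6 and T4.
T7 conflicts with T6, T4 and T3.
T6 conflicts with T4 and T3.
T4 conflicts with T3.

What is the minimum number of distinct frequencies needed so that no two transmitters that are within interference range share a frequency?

5

T8, T9, T7, T6, T4 pairwise conflict, so at least 5 frequencies are needed.
5 frequencies suffice: frequency 1 → {T8}; frequency 2 → {T2, T7}; frequency 3 → {T6}; frequency 4 → {T9, T3}; frequency 5 → {T4}. No two conflicting transmitters share a frequency.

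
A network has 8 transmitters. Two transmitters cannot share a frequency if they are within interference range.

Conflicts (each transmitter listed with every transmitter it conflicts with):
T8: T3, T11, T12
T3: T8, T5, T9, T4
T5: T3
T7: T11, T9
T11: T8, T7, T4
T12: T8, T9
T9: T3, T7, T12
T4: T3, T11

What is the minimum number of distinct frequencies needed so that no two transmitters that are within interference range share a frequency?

3

The cycle T11-T8-T3-T9-T7-T11 has odd length 5, so it cannot be 2-colored; at least 3 frequencies are needed.
3 frequencies suffice: frequency 1 → {T3, T11, T12}; frequency 2 → {T8, T5, T9, T4}; frequency 3 → {T7}. Each listed conflict is separated.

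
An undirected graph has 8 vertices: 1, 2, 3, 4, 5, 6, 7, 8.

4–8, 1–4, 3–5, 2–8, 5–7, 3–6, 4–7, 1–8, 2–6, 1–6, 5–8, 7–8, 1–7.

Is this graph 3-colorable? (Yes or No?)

No

1, 4, 7, 8 are mutually adjacent (a clique of size 4), so at least 4 colors are needed.
So 3 colors are not enough.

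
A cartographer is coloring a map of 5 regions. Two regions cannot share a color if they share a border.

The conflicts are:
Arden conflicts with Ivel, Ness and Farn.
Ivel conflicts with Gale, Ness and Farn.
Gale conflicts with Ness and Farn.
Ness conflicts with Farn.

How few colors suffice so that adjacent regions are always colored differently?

4

Arden, Ivel, Ness, Farn pairwise conflict, so at least 4 colors are needed.
4 colors suffice: color 1 → {Ness}; color 2 → {Ivel}; color 3 → {Farn}; color 4 → {Arden, Gale}. Every pair that conflicts lands in different colors.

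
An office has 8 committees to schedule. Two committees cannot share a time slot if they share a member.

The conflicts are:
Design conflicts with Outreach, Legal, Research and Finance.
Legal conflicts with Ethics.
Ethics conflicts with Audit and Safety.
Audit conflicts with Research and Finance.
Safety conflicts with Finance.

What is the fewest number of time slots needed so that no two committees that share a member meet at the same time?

The cycle Design-Finance-Audit-Ethics-Legal-Design has odd length 5, so it cannot be 2-colored; at least 3 time slots are needed.
3 time slots suffice: time slot 1 → {Design, Audit, Safety}; time slot 2 → {Outreach, Ethics, Research, Finance}; time slot 3 → {Legal}. Each listed conflict is separated.

3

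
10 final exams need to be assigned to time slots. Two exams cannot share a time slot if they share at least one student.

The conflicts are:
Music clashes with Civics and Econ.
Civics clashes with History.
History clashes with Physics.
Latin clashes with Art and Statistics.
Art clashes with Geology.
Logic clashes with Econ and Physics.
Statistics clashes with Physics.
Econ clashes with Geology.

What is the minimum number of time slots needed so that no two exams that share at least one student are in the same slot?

The cycle Physics-Logic-Econ-Geology-Art-Latin-Statistics-Physics has odd length 7, so it cannot be 2-colored; at least 3 time slots are needed.
3 time slots suffice: time slot 1 → {Civics, Art, Econ, Physics}; time slot 2 → {Music, History, Logic, Statistics, Geology}; time slot 3 → {Latin}. Every pair that conflicts lands in different time slots.

3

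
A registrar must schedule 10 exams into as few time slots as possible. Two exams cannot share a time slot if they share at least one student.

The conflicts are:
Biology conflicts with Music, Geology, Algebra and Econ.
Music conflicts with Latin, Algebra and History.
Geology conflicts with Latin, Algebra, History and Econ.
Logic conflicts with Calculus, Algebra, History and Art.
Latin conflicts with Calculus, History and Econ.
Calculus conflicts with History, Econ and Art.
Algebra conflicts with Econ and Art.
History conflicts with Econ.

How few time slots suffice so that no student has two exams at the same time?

Biology, Geology, Algebra, Econ pairwise conflict, so at least 4 time slots are needed.
4 time slots suffice: time slot 1 → {Music, Logic, Econ}; time slot 2 → {Algebra, History}; time slot 3 → {Biology, Latin, Art}; time slot 4 → {Geology, Calculus}. Every pair that conflicts lands in different time slots.

4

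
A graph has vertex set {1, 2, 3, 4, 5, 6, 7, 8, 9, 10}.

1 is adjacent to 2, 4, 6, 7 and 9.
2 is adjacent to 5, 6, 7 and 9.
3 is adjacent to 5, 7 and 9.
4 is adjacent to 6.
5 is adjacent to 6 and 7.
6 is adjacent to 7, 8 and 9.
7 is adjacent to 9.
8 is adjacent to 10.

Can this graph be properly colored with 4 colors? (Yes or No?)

1, 2, 6, 7, 9 are pairwise adjacent (a clique of size 5), so at least 5 colors are needed.
So 4 colors are not enough.

No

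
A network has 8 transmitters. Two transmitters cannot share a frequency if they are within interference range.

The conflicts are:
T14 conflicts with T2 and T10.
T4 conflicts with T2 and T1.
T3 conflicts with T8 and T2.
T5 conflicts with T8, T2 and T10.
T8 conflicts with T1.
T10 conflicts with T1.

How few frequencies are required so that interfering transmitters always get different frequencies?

The cycle T4-T2-T5-T8-T1-T4 has odd length 5, so it cannot be 2-colored; at least 3 frequencies are needed.
3 frequencies suffice: T14=2, T4=2, T3=2, T5=2, T8=3, T2=1, T10=3, T1=1. No two conflicting transmitters share a frequency.

3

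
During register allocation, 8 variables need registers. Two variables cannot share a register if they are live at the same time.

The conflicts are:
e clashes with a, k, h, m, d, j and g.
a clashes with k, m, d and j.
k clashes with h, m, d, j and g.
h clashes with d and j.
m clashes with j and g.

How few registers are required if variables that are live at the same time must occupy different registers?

5

e, a, k, m, j all conflict with each other, so at least 5 registers are needed.
5 registers suffice: e=1, a=5, k=2, h=4, m=4, d=3, j=3, g=3. No two conflicting variables share a register.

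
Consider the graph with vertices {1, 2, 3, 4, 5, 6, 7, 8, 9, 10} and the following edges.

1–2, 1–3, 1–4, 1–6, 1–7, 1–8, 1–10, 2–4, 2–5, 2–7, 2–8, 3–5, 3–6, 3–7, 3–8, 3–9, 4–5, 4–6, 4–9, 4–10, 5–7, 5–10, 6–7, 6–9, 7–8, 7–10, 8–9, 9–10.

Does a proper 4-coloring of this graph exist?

The chromatic number is 4. 1, 3, 7, 8 are pairwise adjacent (a clique of size 4), so at least 4 colors are needed.
One proper 4-coloring: 1=b, 2=c, 3=c, 4=a, 5=b, 6=d, 7=a, 8=d, 9=b, 10=c.
That is already a proper 4-coloring.

Yes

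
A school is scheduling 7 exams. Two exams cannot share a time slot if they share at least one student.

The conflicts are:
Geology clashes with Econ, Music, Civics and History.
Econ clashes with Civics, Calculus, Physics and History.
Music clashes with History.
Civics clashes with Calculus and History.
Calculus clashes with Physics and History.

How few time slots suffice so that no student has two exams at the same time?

4

Econ, Civics, Calculus, History are mutually in conflict, so at least 4 time slots are needed.
Using 4 time slots: Geology=3, Econ=1, Music=1, Civics=4, Calculus=3, Physics=2, History=2. Each listed conflict is separated.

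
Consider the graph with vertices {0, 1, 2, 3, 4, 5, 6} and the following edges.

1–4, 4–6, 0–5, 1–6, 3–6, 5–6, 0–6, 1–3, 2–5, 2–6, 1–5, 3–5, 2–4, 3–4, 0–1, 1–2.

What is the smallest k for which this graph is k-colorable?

1, 2, 5, 6 are pairwise adjacent (a clique of size 4), so at least 4 colors are needed.
A valid assignment using 4 colors: 0=yellow, 1=blue, 2=yellow, 3=yellow, 4=green, 5=green, 6=red. Every edge joins two different colors.

4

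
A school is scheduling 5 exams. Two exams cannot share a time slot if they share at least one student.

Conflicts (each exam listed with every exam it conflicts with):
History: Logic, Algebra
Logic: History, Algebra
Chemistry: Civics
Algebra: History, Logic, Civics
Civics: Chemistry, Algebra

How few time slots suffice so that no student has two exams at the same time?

History, Logic, Algebra all conflict with each other, so at least 3 time slots are needed.
3 time slots suffice: History=3, Logic=2, Chemistry=1, Algebra=1, Civics=2. No two conflicting exams share a time slot.

3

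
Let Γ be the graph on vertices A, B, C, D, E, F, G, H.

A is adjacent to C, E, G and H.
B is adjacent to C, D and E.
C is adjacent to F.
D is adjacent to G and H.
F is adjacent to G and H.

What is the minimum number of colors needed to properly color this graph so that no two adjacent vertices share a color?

The cycle G-D-B-C-F-G has odd length 5, so it cannot be 2-colored; at least 3 colors are needed.
3 colors suffice: A=1, B=1, C=2, D=2, E=2, F=1, G=3, H=3. Each edge has distinct colors on its endpoints.

3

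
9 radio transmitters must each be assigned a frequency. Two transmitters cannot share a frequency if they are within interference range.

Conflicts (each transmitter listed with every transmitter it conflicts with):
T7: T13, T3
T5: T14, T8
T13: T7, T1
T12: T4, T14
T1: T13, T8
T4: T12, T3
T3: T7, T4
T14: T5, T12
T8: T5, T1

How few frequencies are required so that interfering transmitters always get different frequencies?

3

The cycle T4-T3-T7-T13-T1-T8-T5-T14-T12-T4 has odd length 9, so it cannot be 2-colored; at least 3 frequencies are needed.
3 frequencies suffice: frequency 1 → {T1, T3, T14}; frequency 2 → {T7, T4, T8}; frequency 3 → {T5, T13, T12}. No two conflicting transmitters share a frequency.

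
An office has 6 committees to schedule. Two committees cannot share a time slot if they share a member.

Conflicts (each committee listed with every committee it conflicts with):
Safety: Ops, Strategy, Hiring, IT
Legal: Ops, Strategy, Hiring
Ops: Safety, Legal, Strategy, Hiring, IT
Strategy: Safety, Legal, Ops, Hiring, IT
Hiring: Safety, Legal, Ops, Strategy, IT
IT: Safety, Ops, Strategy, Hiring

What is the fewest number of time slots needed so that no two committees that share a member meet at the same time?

Safety, Ops, Strategy, Hiring, IT pairwise conflict, so at least 5 time slots are needed.
5 time slots suffice: time slot 1 → {Strategy}; time slot 2 → {Ops}; time slot 3 → {Hiring}; time slot 4 → {Legal, IT}; time slot 5 → {Safety}. Every pair that conflicts lands in different time slots.

5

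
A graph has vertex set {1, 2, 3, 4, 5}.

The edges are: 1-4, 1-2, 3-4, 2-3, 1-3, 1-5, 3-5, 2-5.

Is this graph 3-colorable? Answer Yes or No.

No

1, 2, 3, 5 form a clique, so at least 4 colors are needed.
So 3 colors are not enough.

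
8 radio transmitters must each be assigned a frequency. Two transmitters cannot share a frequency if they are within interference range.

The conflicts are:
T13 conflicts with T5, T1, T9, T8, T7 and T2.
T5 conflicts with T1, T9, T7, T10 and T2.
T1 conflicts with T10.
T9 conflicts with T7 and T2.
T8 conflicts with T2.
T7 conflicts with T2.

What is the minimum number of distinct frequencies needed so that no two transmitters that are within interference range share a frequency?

T13, T5, T9, T7, T2 all conflict with each other, so at least 5 frequencies are needed.
Using 5 frequencies: T13=1, T5=2, T1=3, T9=4, T8=2, T7=5, T10=1, T2=3. Each listed conflict is separated.

5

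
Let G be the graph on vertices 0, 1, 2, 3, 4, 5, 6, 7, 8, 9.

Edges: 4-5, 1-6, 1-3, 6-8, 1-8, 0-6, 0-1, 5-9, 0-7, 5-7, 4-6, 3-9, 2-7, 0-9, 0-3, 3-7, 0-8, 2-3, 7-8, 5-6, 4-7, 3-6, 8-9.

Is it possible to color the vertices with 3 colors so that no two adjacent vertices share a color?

0, 1, 6, 8 are mutually adjacent (a clique of size 4), so at least 4 colors are needed.
So 3 colors are not enough.

No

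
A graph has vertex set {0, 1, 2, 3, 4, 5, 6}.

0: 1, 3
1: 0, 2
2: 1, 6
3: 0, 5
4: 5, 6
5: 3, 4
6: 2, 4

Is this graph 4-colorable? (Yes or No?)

Yes

The chromatic number is 3. The cycle 1-2-6-4-5-3-0-1 has odd length 7, so it cannot be 2-colored; at least 3 colors are needed.
3 colors suffice: color red → {2, 3, 4}; color blue → {0, 5, 6}; color green → {1}.
Since 4 ≥ 3, a proper 4-coloring certainly exists.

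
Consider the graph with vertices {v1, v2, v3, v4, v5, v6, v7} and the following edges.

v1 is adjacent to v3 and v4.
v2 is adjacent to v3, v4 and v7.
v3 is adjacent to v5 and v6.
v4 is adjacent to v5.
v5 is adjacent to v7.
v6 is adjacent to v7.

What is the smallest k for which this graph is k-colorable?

v2 and v7 are adjacent, so at least 2 colors are needed.
2 colors suffice: color 1 → {v3, v4, v7}; color 2 → {v1, v2, v5, v6}. Each edge has distinct colors on its endpoints.

2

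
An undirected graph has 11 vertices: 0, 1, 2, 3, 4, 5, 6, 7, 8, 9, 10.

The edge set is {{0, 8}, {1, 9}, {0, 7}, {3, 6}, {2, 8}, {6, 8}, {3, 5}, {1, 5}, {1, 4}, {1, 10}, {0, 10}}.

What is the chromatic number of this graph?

3

The cycle 8-6-3-5-1-10-0-8 has odd length 7, so it cannot be 2-colored; at least 3 colors are needed.
3 colors suffice: color a → {0, 1, 2, 3}; color b → {4, 5, 7, 8, 9, 10}; color c → {6}. Each edge has distinct colors on its endpoints.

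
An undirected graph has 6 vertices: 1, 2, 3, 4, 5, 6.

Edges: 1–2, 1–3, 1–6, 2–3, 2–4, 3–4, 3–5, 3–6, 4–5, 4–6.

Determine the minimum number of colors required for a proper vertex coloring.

3

1, 3, 6 are pairwise adjacent, so at least 3 colors are needed.
3 colors suffice: color red → {3}; color blue → {1, 4}; color green → {2, 5, 6}. Every edge joins two different colors.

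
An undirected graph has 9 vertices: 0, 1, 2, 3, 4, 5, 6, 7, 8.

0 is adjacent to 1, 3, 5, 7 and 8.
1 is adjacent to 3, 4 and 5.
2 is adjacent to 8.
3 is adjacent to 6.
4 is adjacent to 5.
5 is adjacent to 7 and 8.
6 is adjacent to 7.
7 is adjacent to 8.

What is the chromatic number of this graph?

0, 5, 7, 8 are mutually adjacent (a clique of size 4), so at least 4 colors are needed.
One proper 4-coloring: 0=red, 1=green, 2=red, 3=blue, 4=red, 5=blue, 6=red, 7=green, 8=yellow. Each edge has distinct colors on its endpoints.

4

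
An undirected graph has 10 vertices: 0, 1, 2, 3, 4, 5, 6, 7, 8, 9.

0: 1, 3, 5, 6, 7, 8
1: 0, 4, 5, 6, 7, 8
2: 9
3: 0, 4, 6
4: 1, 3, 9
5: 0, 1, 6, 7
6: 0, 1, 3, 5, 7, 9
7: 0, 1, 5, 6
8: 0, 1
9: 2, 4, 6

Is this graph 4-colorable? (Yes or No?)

No

0, 1, 5, 6, 7 are pairwise adjacent (a clique of size 5), so at least 5 colors are needed.
So 4 colors are not enough.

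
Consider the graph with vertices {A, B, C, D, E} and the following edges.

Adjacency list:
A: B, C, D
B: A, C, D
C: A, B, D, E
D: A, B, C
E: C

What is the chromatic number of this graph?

4

A, B, C, D form a clique, so at least 4 colors are needed.
4 colors suffice: color 1 → {C}; color 2 → {A, E}; color 3 → {B}; color 4 → {D}. No two adjacent vertices share a color.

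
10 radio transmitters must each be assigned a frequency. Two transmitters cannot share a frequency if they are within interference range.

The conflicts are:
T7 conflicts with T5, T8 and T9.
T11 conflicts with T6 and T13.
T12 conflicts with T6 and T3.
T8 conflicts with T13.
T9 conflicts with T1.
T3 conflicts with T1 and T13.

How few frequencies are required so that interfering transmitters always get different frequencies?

3

The cycle T6-T11-T13-T3-T12-T6 has odd length 5, so it cannot be 2-colored; at least 3 frequencies are needed.
3 frequencies suffice: T7=1, T11=2, T5=2, T12=1, T8=2, T9=2, T6=3, T3=2, T1=1, T13=1. Each listed conflict is separated.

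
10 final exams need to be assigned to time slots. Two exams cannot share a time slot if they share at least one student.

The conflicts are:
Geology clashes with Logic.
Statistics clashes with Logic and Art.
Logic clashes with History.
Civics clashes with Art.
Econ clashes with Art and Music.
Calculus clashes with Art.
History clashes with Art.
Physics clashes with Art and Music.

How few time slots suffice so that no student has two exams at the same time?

Calculus and Art conflict, so at least 2 time slots are needed.
2 time slots suffice: Geology=2, Statistics=2, Logic=1, Civics=2, Econ=2, Calculus=2, History=2, Physics=2, Art=1, Music=1. No two conflicting exams share a time slot.

2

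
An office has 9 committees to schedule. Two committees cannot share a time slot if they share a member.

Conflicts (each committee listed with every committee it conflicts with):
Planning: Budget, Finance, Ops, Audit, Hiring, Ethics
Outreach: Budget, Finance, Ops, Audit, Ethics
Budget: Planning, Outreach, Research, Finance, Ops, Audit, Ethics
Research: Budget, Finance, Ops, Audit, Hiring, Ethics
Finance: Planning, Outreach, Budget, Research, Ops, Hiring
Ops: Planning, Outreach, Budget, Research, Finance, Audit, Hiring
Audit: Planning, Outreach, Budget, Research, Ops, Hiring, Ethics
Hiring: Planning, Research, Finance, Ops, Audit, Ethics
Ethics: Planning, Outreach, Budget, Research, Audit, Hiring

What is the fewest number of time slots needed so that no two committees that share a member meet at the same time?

4

Research, Ops, Audit, Hiring are mutually in conflict, so at least 4 time slots are needed.
4 time slots suffice: time slot 1 → {Ops, Ethics}; time slot 2 → {Finance, Audit}; time slot 3 → {Budget, Hiring}; time slot 4 → {Planning, Outreach, Research}. Each listed conflict is separated.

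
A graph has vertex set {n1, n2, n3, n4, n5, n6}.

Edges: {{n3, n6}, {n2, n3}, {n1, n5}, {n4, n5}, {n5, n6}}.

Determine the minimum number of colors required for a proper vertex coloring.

2

n1 and n5 are adjacent, so at least 2 colors are needed.
2 colors suffice: n1=2, n2=2, n3=1, n4=2, n5=1, n6=2. No two adjacent vertices share a color.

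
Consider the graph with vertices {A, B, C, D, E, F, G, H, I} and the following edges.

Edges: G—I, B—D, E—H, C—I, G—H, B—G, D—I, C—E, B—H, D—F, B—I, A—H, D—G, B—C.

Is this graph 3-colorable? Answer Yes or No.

No

B, D, G, I form a clique, so at least 4 colors are needed.
So 3 colors are not enough.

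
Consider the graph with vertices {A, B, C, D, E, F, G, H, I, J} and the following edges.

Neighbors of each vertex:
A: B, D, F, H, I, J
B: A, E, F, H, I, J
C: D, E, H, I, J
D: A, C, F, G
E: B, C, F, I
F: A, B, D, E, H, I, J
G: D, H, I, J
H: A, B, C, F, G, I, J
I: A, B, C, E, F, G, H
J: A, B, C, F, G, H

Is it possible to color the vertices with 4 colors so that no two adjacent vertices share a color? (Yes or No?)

No

A, B, F, H, J form a clique, so at least 5 colors are needed.
So 4 colors are not enough.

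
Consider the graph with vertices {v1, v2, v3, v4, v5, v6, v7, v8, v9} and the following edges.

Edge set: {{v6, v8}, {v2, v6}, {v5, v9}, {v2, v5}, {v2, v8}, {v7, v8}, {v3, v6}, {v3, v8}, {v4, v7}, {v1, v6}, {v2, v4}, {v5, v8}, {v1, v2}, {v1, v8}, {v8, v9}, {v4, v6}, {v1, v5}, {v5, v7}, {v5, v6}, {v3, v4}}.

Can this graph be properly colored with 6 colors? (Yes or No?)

Yes

The chromatic number is 5. v1, v2, v5, v6, v8 are pairwise adjacent (a clique of size 5), so at least 5 colors are needed.
A valid assignment using 5 colors: v1=5, v2=4, v3=3, v4=1, v5=3, v6=2, v7=2, v8=1, v9=2.
Since 6 ≥ 5, a proper 6-coloring certainly exists.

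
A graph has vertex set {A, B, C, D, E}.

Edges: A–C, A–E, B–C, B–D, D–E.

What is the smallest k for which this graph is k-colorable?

The cycle D-B-C-A-E-D has odd length 5, so it cannot be 2-colored; at least 3 colors are needed.
3 colors suffice: color red → {C, D}; color blue → {A, B}; color green → {E}. No two adjacent vertices share a color.

3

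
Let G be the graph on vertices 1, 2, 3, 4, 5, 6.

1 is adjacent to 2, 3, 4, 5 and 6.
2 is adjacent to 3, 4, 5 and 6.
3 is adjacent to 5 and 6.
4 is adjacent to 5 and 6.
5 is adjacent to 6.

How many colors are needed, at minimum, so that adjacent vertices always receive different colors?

5

1, 2, 3, 5, 6 are mutually adjacent (a clique of size 5), so at least 5 colors are needed.
A valid assignment using 5 colors: 1=green, 2=blue, 3=purple, 4=purple, 5=red, 6=yellow. Every edge joins two different colors.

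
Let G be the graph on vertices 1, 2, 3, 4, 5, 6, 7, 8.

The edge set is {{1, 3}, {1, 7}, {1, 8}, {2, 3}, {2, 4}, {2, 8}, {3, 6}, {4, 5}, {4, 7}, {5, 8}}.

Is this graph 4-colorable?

Yes

The chromatic number is 3. The cycle 8-2-4-7-1-8 has odd length 5, so it cannot be 2-colored; at least 3 colors are needed.
3 colors suffice: color red → {1, 4, 6}; color blue → {2, 5, 7}; color green → {3, 8}.
Since 4 ≥ 3, a proper 4-coloring certainly exists.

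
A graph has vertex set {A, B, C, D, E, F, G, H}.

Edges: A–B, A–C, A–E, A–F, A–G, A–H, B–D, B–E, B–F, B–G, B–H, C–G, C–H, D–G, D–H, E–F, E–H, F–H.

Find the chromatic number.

A, B, E, F, H form a clique, so at least 5 colors are needed.
One proper 5-coloring: A=blue, B=red, C=red, D=blue, E=yellow, F=purple, G=green, H=green. Each edge has distinct colors on its endpoints.

5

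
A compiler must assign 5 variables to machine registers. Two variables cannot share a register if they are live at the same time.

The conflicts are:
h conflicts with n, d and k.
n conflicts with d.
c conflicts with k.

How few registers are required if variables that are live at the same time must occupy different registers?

h, n, d all conflict with each other, so at least 3 registers are needed.
3 registers suffice: h=1, n=2, d=3, c=1, k=2. Each listed conflict is separated.

3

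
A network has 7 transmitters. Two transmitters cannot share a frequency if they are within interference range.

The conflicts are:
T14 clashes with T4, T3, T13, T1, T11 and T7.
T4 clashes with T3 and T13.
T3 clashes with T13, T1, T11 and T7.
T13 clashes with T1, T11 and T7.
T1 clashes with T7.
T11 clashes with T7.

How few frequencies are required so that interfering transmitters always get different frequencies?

5

T14, T3, T13, T11, T7 pairwise conflict, so at least 5 frequencies are needed.
Using 5 frequencies: T14=3, T4=4, T3=1, T13=2, T1=5, T11=5, T7=4. No two conflicting transmitters share a frequency.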